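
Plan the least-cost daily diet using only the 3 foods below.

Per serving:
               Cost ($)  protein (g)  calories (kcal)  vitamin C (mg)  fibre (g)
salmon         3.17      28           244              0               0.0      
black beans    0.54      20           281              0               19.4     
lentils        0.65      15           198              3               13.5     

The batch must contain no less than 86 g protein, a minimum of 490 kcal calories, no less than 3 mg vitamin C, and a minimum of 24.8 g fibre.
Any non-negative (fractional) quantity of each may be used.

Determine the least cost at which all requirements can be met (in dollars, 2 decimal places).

$2.57

Let x1 = servings of salmon, x2 = servings of black beans, x3 = servings of lentils.
Minimize 3.17x1 + 0.54x2 + 0.65x3 with:
  28x1 + 20x2 + 15x3 ≥ 86   (protein)
  244x1 + 281x2 + 198x3 ≥ 490   (calories)
  3x3 ≥ 3   (vitamin C)
  19.4x2 + 13.5x3 ≥ 24.8   (fibre)
  x1, x2, x3 ≥ 0.
The optimal basis is {black beans, lentils}; salmon drops out. Binding constraints: protein and vitamin C.
Optimal quantities: black beans = 3.55 servings, lentils = 1 serving.
Objective = 0.54·3.55 + 0.65·1 = 2.5670.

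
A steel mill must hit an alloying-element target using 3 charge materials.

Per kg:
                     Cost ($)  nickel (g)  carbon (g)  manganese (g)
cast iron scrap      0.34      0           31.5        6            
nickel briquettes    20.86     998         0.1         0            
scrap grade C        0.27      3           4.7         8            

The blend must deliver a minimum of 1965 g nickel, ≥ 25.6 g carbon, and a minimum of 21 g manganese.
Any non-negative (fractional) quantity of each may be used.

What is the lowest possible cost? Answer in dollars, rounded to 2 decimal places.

Set it up as a linear program. Let x1 = kg of cast iron scrap, x2 = kg of nickel briquettes, x3 = kg of scrap grade C.
Minimise 0.34x1 + 20.86x2 + 0.27x3 subject to:
  998x2 + 3x3 ≥ 1965   (nickel)
  31.5x1 + 0.1x2 + 4.7x3 ≥ 25.6   (carbon)
  6x1 + 8x3 ≥ 21   (manganese)
  x1, x2, x3 ≥ 0.
All 3 inputs are positive at the optimum. There the nickel, carbon, manganese constraints are tight.
Solving gives x1 = 0.4671, x2 = 1.962, x3 = 2.275.
Hence cost = 0.34·0.4671 + 20.86·1.962 + 0.27·2.275 = $41.7004.

$41.70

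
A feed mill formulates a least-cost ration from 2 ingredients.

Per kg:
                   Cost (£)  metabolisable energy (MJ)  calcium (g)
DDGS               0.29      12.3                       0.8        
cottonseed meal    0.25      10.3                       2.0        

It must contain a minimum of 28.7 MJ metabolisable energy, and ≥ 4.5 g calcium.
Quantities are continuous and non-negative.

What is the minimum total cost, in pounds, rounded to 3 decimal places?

Let x1 = kg of DDGS, x2 = kg of cottonseed meal.
Minimise 0.29x1 + 0.25x2 s.t.:
  12.3x1 + 10.3x2 ≥ 28.7   (metabolisable energy)
  0.8x1 + 2x2 ≥ 4.5   (calcium)
  x1, x2 ≥ 0.
Both inputs are positive at the optimum. The metabolisable energy and calcium requirements are met with equality.
Optimal quantities: DDGS = 0.6754 kg, cottonseed meal = 1.98 kg.
Total cost: 0.29·0.6754 + 0.25·1.98 = 0.69087.

£0.691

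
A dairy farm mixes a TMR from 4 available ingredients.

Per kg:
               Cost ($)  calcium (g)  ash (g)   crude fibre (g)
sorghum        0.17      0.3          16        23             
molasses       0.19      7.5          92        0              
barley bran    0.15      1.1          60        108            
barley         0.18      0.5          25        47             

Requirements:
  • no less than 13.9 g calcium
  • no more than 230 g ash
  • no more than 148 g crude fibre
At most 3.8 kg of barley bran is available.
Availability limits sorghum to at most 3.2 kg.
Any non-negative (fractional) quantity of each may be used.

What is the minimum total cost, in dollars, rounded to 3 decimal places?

$0.352

Let x1 = kg of sorghum, x2 = kg of molasses, x3 = kg of barley bran, x4 = kg of barley.
min 0.17x1 + 0.19x2 + 0.15x3 + 0.18x4 with:
  0.3x1 + 7.5x2 + 1.1x3 + 0.5x4 ≥ 13.9   (calcium)
  16x1 + 92x2 + 60x3 + 25x4 ≤ 230   (ash)
  23x1 + 108x3 + 47x4 ≤ 148   (crude fibre)
  x3 ≤ 3.8
  x1 ≤ 3.2
  x1, x2, x3, x4 ≥ 0.
The cheapest feasible vertex uses only molasses; sorghum, barley bran, barley are not used. The calcium requirement is met with equality.
That vertex is x2 = 1.853.
Hence cost = 0.19·1.853 = $0.35207.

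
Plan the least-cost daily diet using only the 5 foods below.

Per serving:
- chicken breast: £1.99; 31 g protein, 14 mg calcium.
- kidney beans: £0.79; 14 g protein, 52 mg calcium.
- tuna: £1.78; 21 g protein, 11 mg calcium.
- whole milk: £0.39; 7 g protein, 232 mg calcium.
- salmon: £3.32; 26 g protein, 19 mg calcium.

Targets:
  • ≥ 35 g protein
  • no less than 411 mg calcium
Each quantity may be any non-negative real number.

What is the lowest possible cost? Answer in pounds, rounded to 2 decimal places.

£1.95

Let x1 = servings of chicken breast, x2 = servings of kidney beans, x3 = servings of tuna, x4 = servings of whole milk, x5 = servings of salmon.
Minimise 1.99x1 + 0.79x2 + 1.78x3 + 0.39x4 + 3.32x5 s.t.:
  31x1 + 14x2 + 21x3 + 7x4 + 26x5 ≥ 35   (protein)
  14x1 + 52x2 + 11x3 + 232x4 + 19x5 ≥ 411   (calcium)
  x1, x2, x3, x4, x5 ≥ 0.
The optimal basis is {whole milk}; chicken breast, kidney beans, tuna, salmon drop out. The protein requirement is met with equality.
That vertex is x4 = 5.
Total cost: 0.39·5 = 1.9500.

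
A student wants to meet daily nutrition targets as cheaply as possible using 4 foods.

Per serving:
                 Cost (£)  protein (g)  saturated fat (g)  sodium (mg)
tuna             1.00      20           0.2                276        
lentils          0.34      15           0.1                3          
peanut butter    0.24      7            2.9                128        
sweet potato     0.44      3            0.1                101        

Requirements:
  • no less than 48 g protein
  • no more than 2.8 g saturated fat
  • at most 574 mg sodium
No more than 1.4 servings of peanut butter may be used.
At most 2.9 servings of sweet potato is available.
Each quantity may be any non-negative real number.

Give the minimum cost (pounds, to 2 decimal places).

Set it up as a linear program. Let x1 = servings of tuna, x2 = servings of lentils, x3 = servings of peanut butter, x4 = servings of sweet potato.
Minimize 1x1 + 0.34x2 + 0.24x3 + 0.44x4 s.t.:
  20x1 + 15x2 + 7x3 + 3x4 ≥ 48   (protein)
  0.2x1 + 0.1x2 + 2.9x3 + 0.1x4 ≤ 2.8   (saturated fat)
  276x1 + 3x2 + 128x3 + 101x4 ≤ 574   (sodium)
  x3 ≤ 1.4
  x4 ≤ 2.9
  x1, x2, x3, x4 ≥ 0.
The cheapest feasible vertex uses only lentils; tuna, peanut butter, sweet potato are not used. The protein requirement is met with equality.
Solving gives x2 = 3.2.
Objective = 0.34·3.2 = 1.0880.

£1.09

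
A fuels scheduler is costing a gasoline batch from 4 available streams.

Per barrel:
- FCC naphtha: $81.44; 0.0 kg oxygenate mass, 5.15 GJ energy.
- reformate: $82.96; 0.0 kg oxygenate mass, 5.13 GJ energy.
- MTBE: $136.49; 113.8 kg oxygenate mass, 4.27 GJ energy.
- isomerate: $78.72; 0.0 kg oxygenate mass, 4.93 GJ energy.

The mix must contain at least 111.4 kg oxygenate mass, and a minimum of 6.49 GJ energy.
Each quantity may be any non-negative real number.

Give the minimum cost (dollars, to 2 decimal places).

$170.14

Treat it as an LP. Let x1 = barrels of FCC naphtha, x2 = barrels of reformate, x3 = barrels of MTBE, x4 = barrels of isomerate.
Minimize 81.44x1 + 82.96x2 + 136.49x3 + 78.72x4 with:
  113.8x3 ≥ 111.4   (oxygenate mass)
  5.15x1 + 5.13x2 + 4.27x3 + 4.93x4 ≥ 6.49   (energy)
  x1, x2, x3, x4 ≥ 0.
The optimal basis is {FCC naphtha, MTBE}; reformate, isomerate drop out. The oxygenate mass and energy requirements are met with equality.
That vertex is x1 = 0.4486, x3 = 0.9789.
Objective = 81.44·0.4486 + 136.49·0.9789 = 170.1440.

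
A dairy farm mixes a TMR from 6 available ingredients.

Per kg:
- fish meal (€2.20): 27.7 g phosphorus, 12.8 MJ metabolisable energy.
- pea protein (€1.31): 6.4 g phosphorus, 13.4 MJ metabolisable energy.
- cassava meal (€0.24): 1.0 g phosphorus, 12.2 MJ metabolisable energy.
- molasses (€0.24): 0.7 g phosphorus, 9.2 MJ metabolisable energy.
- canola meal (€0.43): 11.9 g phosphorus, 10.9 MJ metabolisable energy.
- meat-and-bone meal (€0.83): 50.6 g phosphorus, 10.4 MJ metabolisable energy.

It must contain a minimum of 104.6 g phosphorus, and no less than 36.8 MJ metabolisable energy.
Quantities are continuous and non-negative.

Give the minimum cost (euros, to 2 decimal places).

Treat it as an LP. Let x1 = kg of fish meal, x2 = kg of pea protein, x3 = kg of cassava meal, x4 = kg of molasses, x5 = kg of canola meal, x6 = kg of meat-and-bone meal.
min 2.2x1 + 1.31x2 + 0.24x3 + 0.24x4 + 0.43x5 + 0.83x6 with:
  27.7x1 + 6.4x2 + 1x3 + 0.7x4 + 11.9x5 + 50.6x6 ≥ 104.6   (phosphorus)
  12.8x1 + 13.4x2 + 12.2x3 + 9.2x4 + 10.9x5 + 10.4x6 ≥ 36.8   (metabolisable energy)
  x1, x2, x3, x4, x5, x6 ≥ 0.
At the optimum only cassava meal, meat-and-bone meal are positive (fish meal, pea protein, molasses, canola meal = 0). Binding constraints: phosphorus and metabolisable energy.
Solving gives x3 = 1.276, x6 = 2.042.
Total cost: 0.24·1.276 + 0.83·2.042 = 2.0011.

€2.00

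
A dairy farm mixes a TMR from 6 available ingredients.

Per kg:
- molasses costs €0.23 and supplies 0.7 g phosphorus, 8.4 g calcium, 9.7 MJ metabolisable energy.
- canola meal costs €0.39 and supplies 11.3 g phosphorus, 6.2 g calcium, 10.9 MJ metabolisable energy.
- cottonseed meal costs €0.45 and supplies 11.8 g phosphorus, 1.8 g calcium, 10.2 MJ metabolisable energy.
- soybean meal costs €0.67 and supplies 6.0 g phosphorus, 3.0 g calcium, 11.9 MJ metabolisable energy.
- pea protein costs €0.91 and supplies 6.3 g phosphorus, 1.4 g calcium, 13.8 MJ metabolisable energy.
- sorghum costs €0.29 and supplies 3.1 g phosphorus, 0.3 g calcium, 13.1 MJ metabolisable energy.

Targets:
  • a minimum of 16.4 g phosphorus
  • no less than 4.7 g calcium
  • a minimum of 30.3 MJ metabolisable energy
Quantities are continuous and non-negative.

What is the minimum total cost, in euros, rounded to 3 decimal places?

Set it up as a linear program. Let x1 = kg of molasses, x2 = kg of canola meal, x3 = kg of cottonseed meal, x4 = kg of soybean meal, x5 = kg of pea protein, x6 = kg of sorghum.
min 0.23x1 + 0.39x2 + 0.45x3 + 0.67x4 + 0.91x5 + 0.29x6 s.t.:
  0.7x1 + 11.3x2 + 11.8x3 + 6x4 + 6.3x5 + 3.1x6 ≥ 16.4   (phosphorus)
  8.4x1 + 6.2x2 + 1.8x3 + 3x4 + 1.4x5 + 0.3x6 ≥ 4.7   (calcium)
  9.7x1 + 10.9x2 + 10.2x3 + 11.9x4 + 13.8x5 + 13.1x6 ≥ 30.3   (metabolisable energy)
  x1, x2, x3, x4, x5, x6 ≥ 0.
The optimal basis is {canola meal, sorghum}; molasses, cottonseed meal, soybean meal, pea protein drop out. The phosphorus and metabolisable energy requirements are met with equality.
That vertex is x2 = 1.058, x6 = 1.432.
Objective = 0.39·1.058 + 0.29·1.432 = 0.82790.

€0.828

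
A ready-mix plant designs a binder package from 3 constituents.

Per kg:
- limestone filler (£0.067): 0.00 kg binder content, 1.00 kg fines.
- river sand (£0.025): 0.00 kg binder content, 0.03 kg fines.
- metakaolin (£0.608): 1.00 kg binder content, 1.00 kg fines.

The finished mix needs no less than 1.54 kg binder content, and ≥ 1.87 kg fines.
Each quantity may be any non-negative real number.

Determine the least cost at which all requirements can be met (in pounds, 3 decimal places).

Treat it as an LP. Let x1 = kg of limestone filler, x2 = kg of river sand, x3 = kg of metakaolin.
min 0.067x1 + 0.025x2 + 0.608x3 subject to:
  1x3 ≥ 1.54   (binder content)
  1x1 + 0.03x2 + 1x3 ≥ 1.87   (fines)
  x1, x2, x3 ≥ 0.
At the optimum only limestone filler, metakaolin are positive (river sand = 0). There the binder content and fines constraints are tight.
Solving gives x1 = 0.33, x3 = 1.54.
Cost = 0.067·0.33 + 0.608·1.54 = 0.95843.

£0.958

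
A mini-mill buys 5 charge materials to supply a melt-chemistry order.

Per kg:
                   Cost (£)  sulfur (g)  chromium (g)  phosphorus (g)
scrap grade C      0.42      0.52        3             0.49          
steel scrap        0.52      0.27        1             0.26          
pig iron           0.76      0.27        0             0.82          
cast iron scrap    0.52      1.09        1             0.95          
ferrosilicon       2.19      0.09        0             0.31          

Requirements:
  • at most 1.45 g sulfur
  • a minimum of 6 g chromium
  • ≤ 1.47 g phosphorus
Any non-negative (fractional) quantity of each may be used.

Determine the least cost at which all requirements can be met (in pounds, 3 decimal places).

Treat it as an LP. Let x1 = kg of scrap grade C, x2 = kg of steel scrap, x3 = kg of pig iron, x4 = kg of cast iron scrap, x5 = kg of ferrosilicon.
Minimise 0.42x1 + 0.52x2 + 0.76x3 + 0.52x4 + 2.19x5 s.t.:
  0.52x1 + 0.27x2 + 0.27x3 + 1.09x4 + 0.09x5 ≤ 1.45   (sulfur)
  3x1 + 1x2 + 1x4 ≥ 6   (chromium)
  0.49x1 + 0.26x2 + 0.82x3 + 0.95x4 + 0.31x5 ≤ 1.47   (phosphorus)
  x1, x2, x3, x4, x5 ≥ 0.
The optimal basis is {scrap grade C}; steel scrap, pig iron, cast iron scrap, ferrosilicon drop out. The chromium requirement is met with equality.
So scrap grade C = 2 kg.
Cost = 0.42·2 = 0.84000.

£0.840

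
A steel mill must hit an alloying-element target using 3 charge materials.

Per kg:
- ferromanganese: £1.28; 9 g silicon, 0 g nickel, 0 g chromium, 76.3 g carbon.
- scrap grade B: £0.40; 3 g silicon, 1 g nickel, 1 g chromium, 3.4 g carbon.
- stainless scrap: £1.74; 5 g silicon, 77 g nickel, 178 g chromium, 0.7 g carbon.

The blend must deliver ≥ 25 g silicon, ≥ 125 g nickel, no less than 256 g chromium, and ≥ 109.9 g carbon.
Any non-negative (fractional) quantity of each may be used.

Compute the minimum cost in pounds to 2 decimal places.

Treat it as an LP. Let x1 = kg of ferromanganese, x2 = kg of scrap grade B, x3 = kg of stainless scrap.
Minimize 1.28x1 + 0.4x2 + 1.74x3 s.t.:
  9x1 + 3x2 + 5x3 ≥ 25   (silicon)
  1x2 + 77x3 ≥ 125   (nickel)
  1x2 + 178x3 ≥ 256   (chromium)
  76.3x1 + 3.4x2 + 0.7x3 ≥ 109.9   (carbon)
  x1, x2, x3 ≥ 0.
The optimal mix uses every input. The silicon, nickel, carbon requirements are met with equality.
Solving gives x1 = 1.354, x2 = 1.599, x3 = 1.603.
Objective = 1.28·1.354 + 0.4·1.599 + 1.74·1.603 = 5.1619.

£5.16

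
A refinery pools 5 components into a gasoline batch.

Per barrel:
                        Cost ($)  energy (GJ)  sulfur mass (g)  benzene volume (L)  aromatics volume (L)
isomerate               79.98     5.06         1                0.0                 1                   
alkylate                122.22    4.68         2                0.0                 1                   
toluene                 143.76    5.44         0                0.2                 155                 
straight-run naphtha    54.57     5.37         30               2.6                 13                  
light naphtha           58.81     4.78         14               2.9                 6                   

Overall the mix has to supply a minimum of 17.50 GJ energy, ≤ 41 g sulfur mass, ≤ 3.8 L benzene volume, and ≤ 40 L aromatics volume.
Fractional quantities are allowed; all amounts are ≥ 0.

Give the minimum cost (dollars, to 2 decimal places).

$236.53

Let x1 = barrels of isomerate, x2 = barrels of alkylate, x3 = barrels of toluene, x4 = barrels of straight-run naphtha, x5 = barrels of light naphtha.
min 79.98x1 + 122.22x2 + 143.76x3 + 54.57x4 + 58.81x5 with:
  5.06x1 + 4.68x2 + 5.44x3 + 5.37x4 + 4.78x5 ≥ 17.5   (energy)
  1x1 + 2x2 + 30x4 + 14x5 ≤ 41   (sulfur mass)
  0.2x3 + 2.6x4 + 2.9x5 ≤ 3.8   (benzene volume)
  1x1 + 1x2 + 155x3 + 13x4 + 6x5 ≤ 40   (aromatics volume)
  x1, x2, x3, x4, x5 ≥ 0.
The optimal basis is {isomerate, straight-run naphtha, light naphtha}; alkylate, toluene drop out. Binding constraints: energy, sulfur mass, benzene volume.
So isomerate = 1.9665 barrels, straight-run naphtha = 1.1857 barrels, light naphtha = 0.24729 barrels.
Total cost: 79.98·1.9665 + 54.57·1.1857 + 58.81·0.24729 = 236.5274.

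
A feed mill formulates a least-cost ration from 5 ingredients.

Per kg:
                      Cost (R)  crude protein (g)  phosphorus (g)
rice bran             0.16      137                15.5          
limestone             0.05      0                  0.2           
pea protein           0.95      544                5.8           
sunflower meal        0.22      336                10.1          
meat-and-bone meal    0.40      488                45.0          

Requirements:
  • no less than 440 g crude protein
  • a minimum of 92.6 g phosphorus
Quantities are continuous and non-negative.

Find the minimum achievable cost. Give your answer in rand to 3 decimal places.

This is a linear program. Let x1 = kg of rice bran, x2 = kg of limestone, x3 = kg of pea protein, x4 = kg of sunflower meal, x5 = kg of meat-and-bone meal.
Minimise 0.16x1 + 0.05x2 + 0.95x3 + 0.22x4 + 0.4x5 subject to:
  137x1 + 544x3 + 336x4 + 488x5 ≥ 440   (crude protein)
  15.5x1 + 0.2x2 + 5.8x3 + 10.1x4 + 45x5 ≥ 92.6   (phosphorus)
  x1, x2, x3, x4, x5 ≥ 0.
The cheapest feasible vertex uses only meat-and-bone meal; rice bran, limestone, pea protein, sunflower meal are not used. There the phosphorus constraint is tight.
That vertex is x5 = 2.058.
Hence cost = 0.4·2.058 = R0.82320.

R0.823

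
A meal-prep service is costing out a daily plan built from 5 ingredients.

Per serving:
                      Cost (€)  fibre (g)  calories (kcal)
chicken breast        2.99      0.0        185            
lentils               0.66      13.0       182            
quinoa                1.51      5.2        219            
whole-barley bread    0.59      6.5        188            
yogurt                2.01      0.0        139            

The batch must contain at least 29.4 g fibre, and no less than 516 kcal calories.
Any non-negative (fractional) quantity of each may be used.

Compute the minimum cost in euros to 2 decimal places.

€1.77

Let x1 = servings of chicken breast, x2 = servings of lentils, x3 = servings of quinoa, x4 = servings of whole-barley bread, x5 = servings of yogurt.
Minimize 2.99x1 + 0.66x2 + 1.51x3 + 0.59x4 + 2.01x5 subject to:
  13x2 + 5.2x3 + 6.5x4 ≥ 29.4   (fibre)
  185x1 + 182x2 + 219x3 + 188x4 + 139x5 ≥ 516   (calories)
  x1, x2, x3, x4, x5 ≥ 0.
At the optimum only lentils, whole-barley bread are positive (chicken breast, quinoa, yogurt = 0). There the fibre and calories constraints are tight.
So lentils = 1.723 servings, whole-barley bread = 1.076 servings.
Objective = 0.66·1.723 + 0.59·1.076 = 1.7720.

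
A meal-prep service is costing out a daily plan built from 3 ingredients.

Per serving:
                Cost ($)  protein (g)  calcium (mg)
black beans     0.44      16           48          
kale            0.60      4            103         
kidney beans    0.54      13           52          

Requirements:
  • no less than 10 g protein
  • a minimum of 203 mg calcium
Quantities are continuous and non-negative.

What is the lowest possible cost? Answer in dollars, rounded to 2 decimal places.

$1.21

Let x1 = servings of black beans, x2 = servings of kale, x3 = servings of kidney beans.
Minimize 0.44x1 + 0.6x2 + 0.54x3 s.t.:
  16x1 + 4x2 + 13x3 ≥ 10   (protein)
  48x1 + 103x2 + 52x3 ≥ 203   (calcium)
  x1, x2, x3 ≥ 0.
The minimum-cost mix takes nothing from kidney beans — only black beans, kale. Binding constraints: protein and calcium.
So black beans = 0.1497 servings, kale = 1.901 servings.
Cost = 0.44·0.1497 + 0.6·1.901 = 1.2065.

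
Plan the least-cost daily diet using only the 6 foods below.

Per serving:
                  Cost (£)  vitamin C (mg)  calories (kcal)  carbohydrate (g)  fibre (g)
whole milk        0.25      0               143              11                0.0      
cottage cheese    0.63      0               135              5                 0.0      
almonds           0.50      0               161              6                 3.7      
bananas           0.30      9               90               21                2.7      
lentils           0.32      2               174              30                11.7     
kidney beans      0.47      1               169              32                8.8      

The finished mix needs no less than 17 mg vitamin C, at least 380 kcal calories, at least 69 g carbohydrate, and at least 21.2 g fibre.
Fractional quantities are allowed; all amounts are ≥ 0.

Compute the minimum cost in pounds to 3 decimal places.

£0.934

This is a linear program. Let x1 = servings of whole milk, x2 = servings of cottage cheese, x3 = servings of almonds, x4 = servings of bananas, x5 = servings of lentils, x6 = servings of kidney beans.
min 0.25x1 + 0.63x2 + 0.5x3 + 0.3x4 + 0.32x5 + 0.47x6 subject to:
  9x4 + 2x5 + 1x6 ≥ 17   (vitamin C)
  143x1 + 135x2 + 161x3 + 90x4 + 174x5 + 169x6 ≥ 380   (calories)
  11x1 + 5x2 + 6x3 + 21x4 + 30x5 + 32x6 ≥ 69   (carbohydrate)
  3.7x3 + 2.7x4 + 11.7x5 + 8.8x6 ≥ 21.2   (fibre)
  x1, x2, x3, x4, x5, x6 ≥ 0.
The cheapest feasible vertex uses only bananas, lentils; whole milk, cottage cheese, almonds, kidney beans are not used. There the vitamin C and fibre constraints are tight.
Optimal quantities: bananas = 1.567 servings, lentils = 1.45 servings.
Cost = 0.3·1.567 + 0.32·1.45 = 0.93410.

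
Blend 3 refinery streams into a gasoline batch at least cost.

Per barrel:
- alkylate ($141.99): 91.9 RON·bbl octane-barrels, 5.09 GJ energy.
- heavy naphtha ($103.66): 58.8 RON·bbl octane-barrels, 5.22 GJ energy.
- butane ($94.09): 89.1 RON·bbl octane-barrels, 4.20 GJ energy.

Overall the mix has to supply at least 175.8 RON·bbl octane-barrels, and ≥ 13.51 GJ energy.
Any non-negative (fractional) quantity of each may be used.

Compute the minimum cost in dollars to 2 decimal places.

$274.32

Let x1 = barrels of alkylate, x2 = barrels of heavy naphtha, x3 = barrels of butane.
Minimise 141.99x1 + 103.66x2 + 94.09x3 s.t.:
  91.9x1 + 58.8x2 + 89.1x3 ≥ 175.8   (octane-barrels)
  5.09x1 + 5.22x2 + 4.2x3 ≥ 13.51   (energy)
  x1, x2, x3 ≥ 0.
The minimum-cost mix takes nothing from alkylate — only heavy naphtha, butane. The octane-barrels and energy requirements are met with equality.
Optimal quantities: heavy naphtha = 2.13339 barrels, butane = 0.565173 barrels.
Objective = 103.66·2.13339 + 94.09·0.565173 = 274.3243.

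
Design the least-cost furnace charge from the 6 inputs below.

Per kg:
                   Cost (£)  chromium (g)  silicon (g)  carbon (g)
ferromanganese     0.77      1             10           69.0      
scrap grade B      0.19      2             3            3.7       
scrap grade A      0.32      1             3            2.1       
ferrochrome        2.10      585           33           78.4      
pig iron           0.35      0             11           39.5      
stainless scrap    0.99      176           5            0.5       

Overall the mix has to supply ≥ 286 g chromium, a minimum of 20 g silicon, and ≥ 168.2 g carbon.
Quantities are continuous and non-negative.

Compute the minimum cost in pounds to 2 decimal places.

Let x1 = kg of ferromanganese, x2 = kg of scrap grade B, x3 = kg of scrap grade A, x4 = kg of ferrochrome, x5 = kg of pig iron, x6 = kg of stainless scrap.
min 0.77x1 + 0.19x2 + 0.32x3 + 2.1x4 + 0.35x5 + 0.99x6 with:
  1x1 + 2x2 + 1x3 + 585x4 + 176x6 ≥ 286   (chromium)
  10x1 + 3x2 + 3x3 + 33x4 + 11x5 + 5x6 ≥ 20   (silicon)
  69x1 + 3.7x2 + 2.1x3 + 78.4x4 + 39.5x5 + 0.5x6 ≥ 168.2   (carbon)
  x1, x2, x3, x4, x5, x6 ≥ 0.
The optimal basis is {ferrochrome, pig iron}; ferromanganese, scrap grade B, scrap grade A, stainless scrap drop out. Binding constraints: chromium and carbon.
Solving gives x4 = 0.4889, x5 = 3.288.
Hence cost = 2.1·0.4889 + 0.35·3.288 = £2.1775.

£2.18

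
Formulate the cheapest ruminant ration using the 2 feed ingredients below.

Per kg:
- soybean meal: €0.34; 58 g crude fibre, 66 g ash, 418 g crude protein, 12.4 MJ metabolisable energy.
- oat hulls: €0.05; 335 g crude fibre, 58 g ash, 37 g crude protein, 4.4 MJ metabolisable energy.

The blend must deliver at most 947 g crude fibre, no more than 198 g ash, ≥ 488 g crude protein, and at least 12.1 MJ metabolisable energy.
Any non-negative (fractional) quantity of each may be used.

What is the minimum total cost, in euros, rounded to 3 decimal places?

Let x1 = kg of soybean meal, x2 = kg of oat hulls.
Minimize 0.34x1 + 0.05x2 subject to:
  58x1 + 335x2 ≤ 947   (crude fibre)
  66x1 + 58x2 ≤ 198   (ash)
  418x1 + 37x2 ≥ 488   (crude protein)
  12.4x1 + 4.4x2 ≥ 12.1   (metabolisable energy)
  x1, x2 ≥ 0.
The minimum-cost mix takes nothing from oat hulls — only soybean meal. Binding constraint: crude protein.
Solving gives x1 = 1.167.
Objective = 0.34·1.167 = 0.39678.

€0.397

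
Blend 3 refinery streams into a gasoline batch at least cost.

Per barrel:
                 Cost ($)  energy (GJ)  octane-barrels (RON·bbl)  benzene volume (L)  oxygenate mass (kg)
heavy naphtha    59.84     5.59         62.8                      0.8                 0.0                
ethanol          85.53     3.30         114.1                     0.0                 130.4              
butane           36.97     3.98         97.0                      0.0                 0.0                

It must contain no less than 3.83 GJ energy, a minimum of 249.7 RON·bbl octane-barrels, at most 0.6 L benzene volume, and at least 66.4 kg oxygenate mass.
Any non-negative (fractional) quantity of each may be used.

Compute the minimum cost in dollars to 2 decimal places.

This is a linear program. Let x1 = barrels of heavy naphtha, x2 = barrels of ethanol, x3 = barrels of butane.
Minimize 59.84x1 + 85.53x2 + 36.97x3 with:
  5.59x1 + 3.3x2 + 3.98x3 ≥ 3.83   (energy)
  62.8x1 + 114.1x2 + 97x3 ≥ 249.7   (octane-barrels)
  0.8x1 ≤ 0.6   (benzene volume)
  130.4x2 ≥ 66.4   (oxygenate mass)
  x1, x2, x3 ≥ 0.
The optimal basis is {ethanol, butane}; heavy naphtha drops out. Binding constraints: octane-barrels and oxygenate mass.
So ethanol = 0.5092 barrels, butane = 1.9753 barrels.
Objective = 85.53·0.5092 + 36.97·1.9753 = 116.5787.

$116.58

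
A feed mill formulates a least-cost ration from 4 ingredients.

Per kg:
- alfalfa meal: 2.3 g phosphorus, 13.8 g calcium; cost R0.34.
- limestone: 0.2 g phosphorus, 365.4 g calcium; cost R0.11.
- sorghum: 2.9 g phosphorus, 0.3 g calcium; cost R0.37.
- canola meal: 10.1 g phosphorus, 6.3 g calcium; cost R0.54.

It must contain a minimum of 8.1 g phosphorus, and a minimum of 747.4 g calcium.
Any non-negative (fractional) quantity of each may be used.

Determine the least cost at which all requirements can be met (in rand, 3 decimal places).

R0.635

This is a linear program. Let x1 = kg of alfalfa meal, x2 = kg of limestone, x3 = kg of sorghum, x4 = kg of canola meal.
Minimize 0.34x1 + 0.11x2 + 0.37x3 + 0.54x4 s.t.:
  2.3x1 + 0.2x2 + 2.9x3 + 10.1x4 ≥ 8.1   (phosphorus)
  13.8x1 + 365.4x2 + 0.3x3 + 6.3x4 ≥ 747.4   (calcium)
  x1, x2, x3, x4 ≥ 0.
At the optimum only limestone, canola meal are positive (alfalfa meal, sorghum = 0). The phosphorus and calcium requirements are met with equality.
So limestone = 2.032 kg, canola meal = 0.7617 kg.
Hence cost = 0.11·2.032 + 0.54·0.7617 = R0.63484.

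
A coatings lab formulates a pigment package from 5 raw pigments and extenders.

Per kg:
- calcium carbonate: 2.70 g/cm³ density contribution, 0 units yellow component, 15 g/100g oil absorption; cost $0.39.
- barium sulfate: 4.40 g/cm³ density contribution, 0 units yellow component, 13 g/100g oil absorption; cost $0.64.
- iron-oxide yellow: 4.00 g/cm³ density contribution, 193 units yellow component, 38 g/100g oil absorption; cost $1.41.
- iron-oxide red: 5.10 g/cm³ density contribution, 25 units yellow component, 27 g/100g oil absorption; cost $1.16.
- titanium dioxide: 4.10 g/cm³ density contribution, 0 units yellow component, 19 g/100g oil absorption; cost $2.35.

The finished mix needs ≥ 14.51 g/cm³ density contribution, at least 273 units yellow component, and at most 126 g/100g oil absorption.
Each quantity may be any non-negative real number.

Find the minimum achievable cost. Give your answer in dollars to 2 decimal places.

$3.27

This is a linear program. Let x1 = kg of calcium carbonate, x2 = kg of barium sulfate, x3 = kg of iron-oxide yellow, x4 = kg of iron-oxide red, x5 = kg of titanium dioxide.
min 0.39x1 + 0.64x2 + 1.41x3 + 1.16x4 + 2.35x5 subject to:
  2.7x1 + 4.4x2 + 4x3 + 5.1x4 + 4.1x5 ≥ 14.51   (density contribution)
  193x3 + 25x4 ≥ 273   (yellow component)
  15x1 + 13x2 + 38x3 + 27x4 + 19x5 ≤ 126   (oil absorption)
  x1, x2, x3, x4, x5 ≥ 0.
The cheapest feasible vertex uses only calcium carbonate, iron-oxide yellow; barium sulfate, iron-oxide red, titanium dioxide are not used. There the density contribution and yellow component constraints are tight.
So calcium carbonate = 3.279 kg, iron-oxide yellow = 1.415 kg.
Total cost: 0.39·3.279 + 1.41·1.415 = 3.2740.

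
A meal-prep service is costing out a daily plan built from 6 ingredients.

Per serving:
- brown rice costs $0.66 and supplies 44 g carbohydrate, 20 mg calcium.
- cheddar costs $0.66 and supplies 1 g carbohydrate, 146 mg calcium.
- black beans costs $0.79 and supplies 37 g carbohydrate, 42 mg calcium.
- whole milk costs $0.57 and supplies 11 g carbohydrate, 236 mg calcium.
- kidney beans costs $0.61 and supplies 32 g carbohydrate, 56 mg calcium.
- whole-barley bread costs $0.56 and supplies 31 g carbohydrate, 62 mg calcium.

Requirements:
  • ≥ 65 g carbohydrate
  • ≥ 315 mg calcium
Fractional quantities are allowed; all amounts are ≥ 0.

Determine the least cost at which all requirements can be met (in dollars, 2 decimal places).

This is a linear program. Let x1 = servings of brown rice, x2 = servings of cheddar, x3 = servings of black beans, x4 = servings of whole milk, x5 = servings of kidney beans, x6 = servings of whole-barley bread.
Minimise 0.66x1 + 0.66x2 + 0.79x3 + 0.57x4 + 0.61x5 + 0.56x6 s.t.:
  44x1 + 1x2 + 37x3 + 11x4 + 32x5 + 31x6 ≥ 65   (carbohydrate)
  20x1 + 146x2 + 42x3 + 236x4 + 56x5 + 62x6 ≥ 315   (calcium)
  x1, x2, x3, x4, x5, x6 ≥ 0.
The optimal basis is {brown rice, whole milk}; cheddar, black beans, kidney beans, whole-barley bread drop out. There the carbohydrate and calcium constraints are tight.
That vertex is x1 = 1.168, x4 = 1.236.
Objective = 0.66·1.168 + 0.57·1.236 = 1.4754.

$1.48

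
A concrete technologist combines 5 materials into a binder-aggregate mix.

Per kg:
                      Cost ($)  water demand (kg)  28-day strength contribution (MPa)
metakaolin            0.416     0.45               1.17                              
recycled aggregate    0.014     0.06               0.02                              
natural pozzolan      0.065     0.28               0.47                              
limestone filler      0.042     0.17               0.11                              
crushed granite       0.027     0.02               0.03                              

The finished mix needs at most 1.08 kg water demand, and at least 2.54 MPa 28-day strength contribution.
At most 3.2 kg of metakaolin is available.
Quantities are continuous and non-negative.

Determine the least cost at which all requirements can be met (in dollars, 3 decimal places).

Set it up as a linear program. Let x1 = kg of metakaolin, x2 = kg of recycled aggregate, x3 = kg of natural pozzolan, x4 = kg of limestone filler, x5 = kg of crushed granite.
Minimize 0.416x1 + 0.014x2 + 0.065x3 + 0.042x4 + 0.027x5 with:
  0.45x1 + 0.06x2 + 0.28x3 + 0.17x4 + 0.02x5 ≤ 1.08   (water demand)
  1.17x1 + 0.02x2 + 0.47x3 + 0.11x4 + 0.03x5 ≥ 2.54   (28-day strength contribution)
  x1 ≤ 3.2
  x1, x2, x3, x4, x5 ≥ 0.
The cheapest feasible vertex uses only metakaolin, natural pozzolan; recycled aggregate, limestone filler, crushed granite are not used. The water demand and 28-day strength contribution requirements are met with equality.
So metakaolin = 1.754 kg, natural pozzolan = 1.039 kg.
Hence cost = 0.416·1.754 + 0.065·1.039 = $0.79720.

$0.797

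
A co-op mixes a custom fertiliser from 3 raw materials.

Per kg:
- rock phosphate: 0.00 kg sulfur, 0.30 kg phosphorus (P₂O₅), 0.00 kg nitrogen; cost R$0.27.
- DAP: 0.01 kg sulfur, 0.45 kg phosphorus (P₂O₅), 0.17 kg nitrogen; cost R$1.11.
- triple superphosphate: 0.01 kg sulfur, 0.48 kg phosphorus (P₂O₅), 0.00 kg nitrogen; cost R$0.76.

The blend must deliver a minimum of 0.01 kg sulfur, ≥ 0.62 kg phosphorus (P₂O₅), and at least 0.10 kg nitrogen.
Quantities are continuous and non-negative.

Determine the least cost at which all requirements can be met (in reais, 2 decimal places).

This is a linear program. Let x1 = kg of rock phosphate, x2 = kg of DAP, x3 = kg of triple superphosphate.
Minimise 0.27x1 + 1.11x2 + 0.76x3 subject to:
  0.01x2 + 0.01x3 ≥ 0.01   (sulfur)
  0.3x1 + 0.45x2 + 0.48x3 ≥ 0.62   (phosphorus (P₂O₅))
  0.17x2 ≥ 0.1   (nitrogen)
  x1, x2, x3 ≥ 0.
The optimal mix uses every input. Binding constraints: sulfur, phosphorus (P₂O₅), nitrogen.
That vertex is x1 = 0.5255, x2 = 0.5882, x3 = 0.4118.
Objective = 0.27·0.5255 + 1.11·0.5882 + 0.76·0.4118 = 1.1078.

R$1.11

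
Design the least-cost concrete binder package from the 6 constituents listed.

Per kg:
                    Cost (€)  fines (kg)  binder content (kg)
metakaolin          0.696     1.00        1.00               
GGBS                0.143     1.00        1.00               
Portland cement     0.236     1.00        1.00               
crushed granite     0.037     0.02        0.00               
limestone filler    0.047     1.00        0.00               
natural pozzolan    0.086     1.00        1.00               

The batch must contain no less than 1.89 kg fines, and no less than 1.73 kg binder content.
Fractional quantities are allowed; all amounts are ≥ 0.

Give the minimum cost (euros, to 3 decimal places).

€0.156

Let x1 = kg of metakaolin, x2 = kg of GGBS, x3 = kg of Portland cement, x4 = kg of crushed granite, x5 = kg of limestone filler, x6 = kg of natural pozzolan.
Minimize 0.696x1 + 0.143x2 + 0.236x3 + 0.037x4 + 0.047x5 + 0.086x6 s.t.:
  1x1 + 1x2 + 1x3 + 0.02x4 + 1x5 + 1x6 ≥ 1.89   (fines)
  1x1 + 1x2 + 1x3 + 1x6 ≥ 1.73   (binder content)
  x1, x2, x3, x4, x5, x6 ≥ 0.
The minimum-cost mix takes nothing from metakaolin, GGBS, Portland cement, crushed granite — only limestone filler, natural pozzolan. There the fines and binder content constraints are tight.
Solving gives x5 = 0.16, x6 = 1.73.
Hence cost = 0.047·0.16 + 0.086·1.73 = €0.15630.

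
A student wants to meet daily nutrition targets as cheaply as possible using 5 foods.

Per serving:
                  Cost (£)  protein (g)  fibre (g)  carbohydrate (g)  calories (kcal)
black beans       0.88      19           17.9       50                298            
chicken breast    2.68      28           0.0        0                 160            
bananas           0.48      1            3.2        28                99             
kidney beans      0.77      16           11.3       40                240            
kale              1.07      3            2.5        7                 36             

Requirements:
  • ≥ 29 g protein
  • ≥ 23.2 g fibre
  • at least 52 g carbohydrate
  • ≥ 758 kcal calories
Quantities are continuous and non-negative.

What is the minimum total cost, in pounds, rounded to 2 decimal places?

Let x1 = servings of black beans, x2 = servings of chicken breast, x3 = servings of bananas, x4 = servings of kidney beans, x5 = servings of kale.
Minimize 0.88x1 + 2.68x2 + 0.48x3 + 0.77x4 + 1.07x5 with:
  19x1 + 28x2 + 1x3 + 16x4 + 3x5 ≥ 29   (protein)
  17.9x1 + 3.2x3 + 11.3x4 + 2.5x5 ≥ 23.2   (fibre)
  50x1 + 28x3 + 40x4 + 7x5 ≥ 52   (carbohydrate)
  298x1 + 160x2 + 99x3 + 240x4 + 36x5 ≥ 758   (calories)
  x1, x2, x3, x4, x5 ≥ 0.
The minimum-cost mix takes nothing from chicken breast, bananas, kidney beans, kale — only black beans. The calories requirement is met with equality.
Optimal quantities: black beans = 2.544 servings.
Objective = 0.88·2.544 = 2.2387.

£2.24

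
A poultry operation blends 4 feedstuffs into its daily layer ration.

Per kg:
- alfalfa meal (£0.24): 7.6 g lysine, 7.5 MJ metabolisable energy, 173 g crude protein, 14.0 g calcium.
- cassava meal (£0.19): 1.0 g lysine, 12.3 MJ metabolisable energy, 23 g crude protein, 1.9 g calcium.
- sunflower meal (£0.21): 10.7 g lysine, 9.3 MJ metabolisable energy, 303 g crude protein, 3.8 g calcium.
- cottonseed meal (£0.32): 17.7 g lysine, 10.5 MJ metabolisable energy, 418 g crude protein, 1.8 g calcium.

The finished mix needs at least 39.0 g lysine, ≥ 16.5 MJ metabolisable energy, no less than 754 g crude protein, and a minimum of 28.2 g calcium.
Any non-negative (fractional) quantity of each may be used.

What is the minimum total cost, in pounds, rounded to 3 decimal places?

£0.881

This is a linear program. Let x1 = kg of alfalfa meal, x2 = kg of cassava meal, x3 = kg of sunflower meal, x4 = kg of cottonseed meal.
Minimise 0.24x1 + 0.19x2 + 0.21x3 + 0.32x4 subject to:
  7.6x1 + 1x2 + 10.7x3 + 17.7x4 ≥ 39   (lysine)
  7.5x1 + 12.3x2 + 9.3x3 + 10.5x4 ≥ 16.5   (metabolisable energy)
  173x1 + 23x2 + 303x3 + 418x4 ≥ 754   (crude protein)
  14x1 + 1.9x2 + 3.8x3 + 1.8x4 ≥ 28.2   (calcium)
  x1, x2, x3, x4 ≥ 0.
At the optimum only alfalfa meal, sunflower meal are positive (cassava meal, cottonseed meal = 0). Binding constraints: lysine and calcium.
So alfalfa meal = 1.27 kg, sunflower meal = 2.743 kg.
Cost = 0.24·1.27 + 0.21·2.743 = 0.88083.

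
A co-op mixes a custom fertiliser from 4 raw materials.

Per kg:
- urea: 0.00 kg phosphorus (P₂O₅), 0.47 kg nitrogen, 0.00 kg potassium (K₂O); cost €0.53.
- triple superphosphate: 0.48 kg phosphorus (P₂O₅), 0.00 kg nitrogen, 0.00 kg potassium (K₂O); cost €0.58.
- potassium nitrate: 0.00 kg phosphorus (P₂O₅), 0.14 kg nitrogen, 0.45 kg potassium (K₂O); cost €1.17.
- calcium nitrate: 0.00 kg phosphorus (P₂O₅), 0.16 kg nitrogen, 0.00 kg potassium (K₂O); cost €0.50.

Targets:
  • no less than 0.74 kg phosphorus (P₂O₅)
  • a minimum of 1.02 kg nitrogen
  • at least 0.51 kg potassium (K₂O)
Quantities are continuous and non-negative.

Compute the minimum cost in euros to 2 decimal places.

Let x1 = kg of urea, x2 = kg of triple superphosphate, x3 = kg of potassium nitrate, x4 = kg of calcium nitrate.
min 0.53x1 + 0.58x2 + 1.17x3 + 0.5x4 with:
  0.48x2 ≥ 0.74   (phosphorus (P₂O₅))
  0.47x1 + 0.14x3 + 0.16x4 ≥ 1.02   (nitrogen)
  0.45x3 ≥ 0.51   (potassium (K₂O))
  x1, x2, x3, x4 ≥ 0.
The cheapest feasible vertex uses only urea, triple superphosphate, potassium nitrate; calcium nitrate is not used. Binding constraints: phosphorus (P₂O₅), nitrogen, potassium (K₂O).
So urea = 1.833 kg, triple superphosphate = 1.542 kg, potassium nitrate = 1.133 kg.
Hence cost = 0.53·1.833 + 0.58·1.542 + 1.17·1.133 = €3.1915.

€3.19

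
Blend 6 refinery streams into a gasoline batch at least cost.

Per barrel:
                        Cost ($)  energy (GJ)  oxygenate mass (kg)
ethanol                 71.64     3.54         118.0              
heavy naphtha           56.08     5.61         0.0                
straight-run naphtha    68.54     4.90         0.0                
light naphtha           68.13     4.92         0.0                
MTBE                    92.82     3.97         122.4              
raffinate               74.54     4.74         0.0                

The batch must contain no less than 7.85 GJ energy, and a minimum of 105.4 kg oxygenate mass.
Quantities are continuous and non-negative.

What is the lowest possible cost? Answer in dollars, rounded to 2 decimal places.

Treat it as an LP. Let x1 = barrels of ethanol, x2 = barrels of heavy naphtha, x3 = barrels of straight-run naphtha, x4 = barrels of light naphtha, x5 = barrels of MTBE, x6 = barrels of raffinate.
Minimize 71.64x1 + 56.08x2 + 68.54x3 + 68.13x4 + 92.82x5 + 74.54x6 subject to:
  3.54x1 + 5.61x2 + 4.9x3 + 4.92x4 + 3.97x5 + 4.74x6 ≥ 7.85   (energy)
  118x1 + 122.4x5 ≥ 105.4   (oxygenate mass)
  x1, x2, x3, x4, x5, x6 ≥ 0.
The cheapest feasible vertex uses only ethanol, heavy naphtha; straight-run naphtha, light naphtha, MTBE, raffinate are not used. Binding constraints: energy and oxygenate mass.
Optimal quantities: ethanol = 0.8932 barrels, heavy naphtha = 0.8357 barrels.
Hence cost = 71.64·0.8932 + 56.08·0.8357 = $110.8549.

$110.85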